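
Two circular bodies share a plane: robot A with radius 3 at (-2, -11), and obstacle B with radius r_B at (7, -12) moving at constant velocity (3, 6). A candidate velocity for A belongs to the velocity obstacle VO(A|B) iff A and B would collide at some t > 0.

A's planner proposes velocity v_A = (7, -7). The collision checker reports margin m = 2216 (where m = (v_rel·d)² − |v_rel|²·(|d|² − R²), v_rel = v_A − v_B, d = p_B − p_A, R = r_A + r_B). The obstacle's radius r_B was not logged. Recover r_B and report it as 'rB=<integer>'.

m = 2216
d = (9, -1);  v_rel = (4, -13),  |v_rel|² = 185
v_rel×d = (4)·(-1) − (-13)·(9) = 113
since m = R²·185 − 113²:  R² = (12769 + 2216) / 185 = 81
R = √81 = 9  ⇒  r_B = 9 − 3 = 6

rB=6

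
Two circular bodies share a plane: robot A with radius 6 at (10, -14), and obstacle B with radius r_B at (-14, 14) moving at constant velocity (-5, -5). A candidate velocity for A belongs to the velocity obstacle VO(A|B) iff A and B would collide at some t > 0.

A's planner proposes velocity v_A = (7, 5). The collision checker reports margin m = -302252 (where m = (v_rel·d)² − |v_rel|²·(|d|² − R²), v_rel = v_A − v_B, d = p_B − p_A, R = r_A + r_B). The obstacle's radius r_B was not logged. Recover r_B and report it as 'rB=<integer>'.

m = -302252
d = (-24, 28);  v_rel = (12, 10),  |v_rel|² = 244
v_rel×d = (12)·(28) − (10)·(-24) = 576
since m = R²·244 − 576²:  R² = (331776 + -302252) / 244 = 121
R = √121 = 11  ⇒  r_B = 11 − 6 = 5

rB=5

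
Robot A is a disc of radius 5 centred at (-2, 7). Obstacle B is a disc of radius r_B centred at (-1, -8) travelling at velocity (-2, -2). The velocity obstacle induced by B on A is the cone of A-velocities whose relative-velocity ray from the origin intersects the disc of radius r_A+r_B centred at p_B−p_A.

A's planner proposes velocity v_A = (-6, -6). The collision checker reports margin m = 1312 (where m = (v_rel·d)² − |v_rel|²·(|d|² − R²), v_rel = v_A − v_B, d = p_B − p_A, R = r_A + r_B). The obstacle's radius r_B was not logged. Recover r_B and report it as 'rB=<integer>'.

m = 1312
d = (1, -15);  v_rel = (-4, -4),  |v_rel|² = 32
v_rel×d = (-4)·(-15) − (-4)·(1) = 64
since m = R²·32 − 64²:  R² = (4096 + 1312) / 32 = 169
R = √169 = 13  ⇒  r_B = 13 − 5 = 8

rB=8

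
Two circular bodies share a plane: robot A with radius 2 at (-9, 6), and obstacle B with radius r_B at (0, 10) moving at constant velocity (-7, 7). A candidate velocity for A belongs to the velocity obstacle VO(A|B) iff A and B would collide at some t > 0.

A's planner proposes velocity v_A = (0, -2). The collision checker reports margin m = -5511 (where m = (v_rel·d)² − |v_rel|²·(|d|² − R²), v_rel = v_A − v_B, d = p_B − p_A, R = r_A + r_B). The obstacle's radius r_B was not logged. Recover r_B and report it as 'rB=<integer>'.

m = -5511
d = (9, 4);  v_rel = (7, -9),  |v_rel|² = 130
v_rel×d = (7)·(4) − (-9)·(9) = 109
since m = R²·130 − 109²:  R² = (11881 + -5511) / 130 = 49
R = √49 = 7  ⇒  r_B = 7 − 2 = 5

rB=5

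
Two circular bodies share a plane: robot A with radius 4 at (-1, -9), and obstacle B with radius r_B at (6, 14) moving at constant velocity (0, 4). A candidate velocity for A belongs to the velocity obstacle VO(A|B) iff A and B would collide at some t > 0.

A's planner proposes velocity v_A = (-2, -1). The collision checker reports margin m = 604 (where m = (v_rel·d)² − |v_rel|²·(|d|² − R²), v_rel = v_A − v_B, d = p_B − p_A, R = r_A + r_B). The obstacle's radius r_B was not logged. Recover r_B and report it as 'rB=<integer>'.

m = 604
d = (7, 23);  v_rel = (-2, -5),  |v_rel|² = 29
v_rel×d = (-2)·(23) − (-5)·(7) = -11
since m = R²·29 − (-11)²:  R² = (121 + 604) / 29 = 25
R = √25 = 5  ⇒  r_B = 5 − 4 = 1

rB=1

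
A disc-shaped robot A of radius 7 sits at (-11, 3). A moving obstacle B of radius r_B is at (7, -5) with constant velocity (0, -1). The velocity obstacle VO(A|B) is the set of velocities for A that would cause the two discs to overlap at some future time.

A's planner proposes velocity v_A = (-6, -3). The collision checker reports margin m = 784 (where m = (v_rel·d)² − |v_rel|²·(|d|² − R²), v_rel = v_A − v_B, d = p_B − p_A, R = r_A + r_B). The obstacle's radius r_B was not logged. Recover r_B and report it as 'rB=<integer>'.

m = 784
d = (18, -8);  v_rel = (-6, -2),  |v_rel|² = 40
v_rel×d = (-6)·(-8) − (-2)·(18) = 84
since m = R²·40 − 84²:  R² = (7056 + 784) / 40 = 196
R = √196 = 14  ⇒  r_B = 14 − 7 = 7

rB=7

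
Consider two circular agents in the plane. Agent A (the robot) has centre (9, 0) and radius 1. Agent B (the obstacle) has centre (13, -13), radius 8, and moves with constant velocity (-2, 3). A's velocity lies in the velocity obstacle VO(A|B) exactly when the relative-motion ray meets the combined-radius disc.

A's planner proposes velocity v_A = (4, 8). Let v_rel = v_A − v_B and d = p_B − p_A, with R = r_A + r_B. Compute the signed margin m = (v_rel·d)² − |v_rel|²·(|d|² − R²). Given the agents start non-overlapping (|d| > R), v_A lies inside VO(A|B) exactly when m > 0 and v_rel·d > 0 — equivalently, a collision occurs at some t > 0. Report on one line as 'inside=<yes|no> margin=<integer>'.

d = (4, -13),  |d|² = 185;  R = 1+8 = 9,  c = 185−9² = 104
v_rel = (6, 5),  |v_rel|² = 61;  v_rel·d = (6)·(4) + (5)·(-13) = -41
61·t² + 82·t + 104 = 0  ⇒  m = (-41)² − 61·104 = -4663
m = -4663 < 0,  v_rel·d = -41 < 0  ⇒  outside

inside=no margin=-4663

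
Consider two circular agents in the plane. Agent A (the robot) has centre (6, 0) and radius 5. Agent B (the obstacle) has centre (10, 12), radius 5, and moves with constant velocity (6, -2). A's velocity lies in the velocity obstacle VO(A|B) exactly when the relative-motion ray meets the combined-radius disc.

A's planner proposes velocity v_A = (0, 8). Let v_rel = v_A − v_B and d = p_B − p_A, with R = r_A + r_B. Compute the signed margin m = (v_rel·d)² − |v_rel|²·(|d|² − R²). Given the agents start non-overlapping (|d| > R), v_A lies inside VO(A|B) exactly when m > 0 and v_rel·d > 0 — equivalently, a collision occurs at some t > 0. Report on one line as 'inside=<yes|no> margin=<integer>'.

d = (4, 12),  |d|² = 160;  R = 5+5 = 10,  c = 160−10² = 60
v_rel = (-6, 10),  |v_rel|² = 136;  v_rel·d = (-6)·(4) + (10)·(12) = 96
136·t² − 192·t + 60 = 0  ⇒  m = 96² − 136·60 = 1056
m = 1056 > 0,  v_rel·d = 96 > 0  ⇒  inside

inside=yes margin=1056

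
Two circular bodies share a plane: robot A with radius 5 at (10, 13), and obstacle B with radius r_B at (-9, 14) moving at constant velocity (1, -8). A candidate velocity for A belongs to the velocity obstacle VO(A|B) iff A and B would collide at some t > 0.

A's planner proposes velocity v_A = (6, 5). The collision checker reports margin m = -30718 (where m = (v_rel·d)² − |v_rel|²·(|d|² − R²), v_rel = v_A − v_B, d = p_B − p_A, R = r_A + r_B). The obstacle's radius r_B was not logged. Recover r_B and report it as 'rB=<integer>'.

m = -30718
d = (-19, 1);  v_rel = (5, 13),  |v_rel|² = 194
v_rel×d = (5)·(1) − (13)·(-19) = 252
since m = R²·194 − 252²:  R² = (63504 + -30718) / 194 = 169
R = √169 = 13  ⇒  r_B = 13 − 5 = 8

rB=8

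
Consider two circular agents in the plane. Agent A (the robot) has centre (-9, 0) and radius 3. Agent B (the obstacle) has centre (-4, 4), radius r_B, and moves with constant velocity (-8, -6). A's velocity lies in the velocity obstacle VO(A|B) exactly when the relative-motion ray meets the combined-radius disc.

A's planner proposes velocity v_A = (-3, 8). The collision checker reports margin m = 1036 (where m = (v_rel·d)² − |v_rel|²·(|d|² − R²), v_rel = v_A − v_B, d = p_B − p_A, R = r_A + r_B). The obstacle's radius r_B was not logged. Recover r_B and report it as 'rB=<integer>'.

m = 1036
d = (5, 4);  v_rel = (5, 14),  |v_rel|² = 221
v_rel×d = (5)·(4) − (14)·(5) = -50
since m = R²·221 − (-50)²:  R² = (2500 + 1036) / 221 = 16
R = √16 = 4  ⇒  r_B = 4 − 3 = 1

rB=1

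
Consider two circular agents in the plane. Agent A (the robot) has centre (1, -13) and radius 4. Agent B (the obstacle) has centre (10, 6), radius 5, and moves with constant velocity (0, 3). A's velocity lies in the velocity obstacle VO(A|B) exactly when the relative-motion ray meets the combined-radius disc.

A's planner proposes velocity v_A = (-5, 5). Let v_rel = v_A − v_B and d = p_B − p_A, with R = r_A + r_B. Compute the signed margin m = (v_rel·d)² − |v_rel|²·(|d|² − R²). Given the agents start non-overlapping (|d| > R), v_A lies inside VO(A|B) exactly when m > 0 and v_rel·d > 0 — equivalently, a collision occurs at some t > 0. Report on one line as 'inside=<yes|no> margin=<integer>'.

d = (9, 19),  |d|² = 442;  R = 4+5 = 9,  c = 442−9² = 361
v_rel = (-5, 2),  |v_rel|² = 29;  v_rel·d = (-5)·(9) + (2)·(19) = -7
29·t² + 14·t + 361 = 0  ⇒  m = (-7)² − 29·361 = -10420
m = -10420 < 0,  v_rel·d = -7 < 0  ⇒  outside

inside=no margin=-10420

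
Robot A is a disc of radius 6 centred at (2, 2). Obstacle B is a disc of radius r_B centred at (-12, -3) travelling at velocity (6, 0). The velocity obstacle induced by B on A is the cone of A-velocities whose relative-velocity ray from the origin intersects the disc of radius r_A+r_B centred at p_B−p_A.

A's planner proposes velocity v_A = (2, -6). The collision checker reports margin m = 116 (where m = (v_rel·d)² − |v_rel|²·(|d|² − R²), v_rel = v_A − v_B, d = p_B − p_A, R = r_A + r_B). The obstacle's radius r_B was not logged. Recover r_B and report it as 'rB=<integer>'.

m = 116
d = (-14, -5);  v_rel = (-4, -6),  |v_rel|² = 52
v_rel×d = (-4)·(-5) − (-6)·(-14) = -64
since m = R²·52 − (-64)²:  R² = (4096 + 116) / 52 = 81
R = √81 = 9  ⇒  r_B = 9 − 6 = 3

rB=3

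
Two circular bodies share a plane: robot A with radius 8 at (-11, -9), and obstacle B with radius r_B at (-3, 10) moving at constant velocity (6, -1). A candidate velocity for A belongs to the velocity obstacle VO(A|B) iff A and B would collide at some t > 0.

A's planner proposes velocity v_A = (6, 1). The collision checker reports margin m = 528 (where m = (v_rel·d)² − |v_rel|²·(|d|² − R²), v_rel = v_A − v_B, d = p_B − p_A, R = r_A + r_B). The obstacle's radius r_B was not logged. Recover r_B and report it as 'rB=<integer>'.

m = 528
d = (8, 19);  v_rel = (0, 2),  |v_rel|² = 4
v_rel×d = (0)·(19) − (2)·(8) = -16
since m = R²·4 − (-16)²:  R² = (256 + 528) / 4 = 196
R = √196 = 14  ⇒  r_B = 14 − 8 = 6

rB=6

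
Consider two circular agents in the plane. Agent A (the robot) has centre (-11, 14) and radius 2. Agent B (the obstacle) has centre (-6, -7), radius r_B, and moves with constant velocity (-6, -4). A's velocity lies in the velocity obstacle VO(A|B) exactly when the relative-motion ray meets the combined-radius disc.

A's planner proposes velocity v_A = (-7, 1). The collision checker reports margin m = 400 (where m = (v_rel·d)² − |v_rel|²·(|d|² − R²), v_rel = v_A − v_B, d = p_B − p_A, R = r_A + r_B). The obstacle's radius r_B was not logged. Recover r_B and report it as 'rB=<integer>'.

m = 400
d = (5, -21);  v_rel = (-1, 5),  |v_rel|² = 26
v_rel×d = (-1)·(-21) − (5)·(5) = -4
since m = R²·26 − (-4)²:  R² = (16 + 400) / 26 = 16
R = √16 = 4  ⇒  r_B = 4 − 2 = 2

rB=2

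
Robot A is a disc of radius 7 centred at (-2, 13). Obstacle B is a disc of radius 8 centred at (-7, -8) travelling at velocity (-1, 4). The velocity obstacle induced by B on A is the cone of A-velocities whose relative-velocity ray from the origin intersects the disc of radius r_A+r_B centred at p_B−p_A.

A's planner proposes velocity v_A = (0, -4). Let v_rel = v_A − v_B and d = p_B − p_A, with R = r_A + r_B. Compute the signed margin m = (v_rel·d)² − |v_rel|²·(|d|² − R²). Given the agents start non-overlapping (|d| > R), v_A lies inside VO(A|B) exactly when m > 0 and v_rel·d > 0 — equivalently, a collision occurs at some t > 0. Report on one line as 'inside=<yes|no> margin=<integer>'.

d = (-5, -21),  |d|² = 466;  R = 7+8 = 15,  c = 466−15² = 241
v_rel = (1, -8),  |v_rel|² = 65;  v_rel·d = (1)·(-5) + (-8)·(-21) = 163
65·t² − 326·t + 241 = 0  ⇒  m = 163² − 65·241 = 10904
m = 10904 > 0,  v_rel·d = 163 > 0  ⇒  inside

inside=yes margin=10904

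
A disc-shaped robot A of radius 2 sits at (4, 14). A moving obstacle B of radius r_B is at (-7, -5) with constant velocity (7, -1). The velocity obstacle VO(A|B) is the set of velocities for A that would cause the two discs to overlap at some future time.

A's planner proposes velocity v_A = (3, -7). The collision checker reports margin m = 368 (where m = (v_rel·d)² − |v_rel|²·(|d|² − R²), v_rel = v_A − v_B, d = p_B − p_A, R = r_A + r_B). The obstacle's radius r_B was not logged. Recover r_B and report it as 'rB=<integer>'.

m = 368
d = (-11, -19);  v_rel = (-4, -6),  |v_rel|² = 52
v_rel×d = (-4)·(-19) − (-6)·(-11) = 10
since m = R²·52 − 10²:  R² = (100 + 368) / 52 = 9
R = √9 = 3  ⇒  r_B = 3 − 2 = 1

rB=1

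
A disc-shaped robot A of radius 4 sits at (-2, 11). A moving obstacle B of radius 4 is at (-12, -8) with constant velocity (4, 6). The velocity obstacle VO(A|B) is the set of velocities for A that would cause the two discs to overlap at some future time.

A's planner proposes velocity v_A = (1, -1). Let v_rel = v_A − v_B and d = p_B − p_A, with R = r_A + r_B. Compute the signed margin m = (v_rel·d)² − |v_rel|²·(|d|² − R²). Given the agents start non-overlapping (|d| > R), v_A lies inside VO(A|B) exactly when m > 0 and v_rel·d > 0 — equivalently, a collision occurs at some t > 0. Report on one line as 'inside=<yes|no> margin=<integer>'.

d = (-10, -19),  |d|² = 461;  R = 4+4 = 8,  c = 461−8² = 397
v_rel = (-3, -7),  |v_rel|² = 58;  v_rel·d = (-3)·(-10) + (-7)·(-19) = 163
58·t² − 326·t + 397 = 0  ⇒  m = 163² − 58·397 = 3543
m = 3543 > 0,  v_rel·d = 163 > 0  ⇒  inside

inside=yes margin=3543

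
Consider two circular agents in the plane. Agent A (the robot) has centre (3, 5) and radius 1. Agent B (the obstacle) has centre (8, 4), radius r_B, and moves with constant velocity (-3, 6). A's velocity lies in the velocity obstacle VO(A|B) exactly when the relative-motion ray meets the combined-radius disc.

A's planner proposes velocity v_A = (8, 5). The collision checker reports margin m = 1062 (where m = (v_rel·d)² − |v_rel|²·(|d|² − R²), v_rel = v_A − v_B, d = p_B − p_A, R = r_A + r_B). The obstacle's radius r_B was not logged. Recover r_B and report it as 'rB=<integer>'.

m = 1062
d = (5, -1);  v_rel = (11, -1),  |v_rel|² = 122
v_rel×d = (11)·(-1) − (-1)·(5) = -6
since m = R²·122 − (-6)²:  R² = (36 + 1062) / 122 = 9
R = √9 = 3  ⇒  r_B = 3 − 1 = 2

rB=2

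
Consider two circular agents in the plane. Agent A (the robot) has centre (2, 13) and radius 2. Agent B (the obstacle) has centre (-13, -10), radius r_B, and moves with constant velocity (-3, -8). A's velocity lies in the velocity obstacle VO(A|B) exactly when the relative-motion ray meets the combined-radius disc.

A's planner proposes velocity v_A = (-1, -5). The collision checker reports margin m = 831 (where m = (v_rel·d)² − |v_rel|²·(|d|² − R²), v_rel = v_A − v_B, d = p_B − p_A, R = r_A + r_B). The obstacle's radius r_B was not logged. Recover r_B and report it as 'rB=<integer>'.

m = 831
d = (-15, -23);  v_rel = (2, 3),  |v_rel|² = 13
v_rel×d = (2)·(-23) − (3)·(-15) = -1
since m = R²·13 − (-1)²:  R² = (1 + 831) / 13 = 64
R = √64 = 8  ⇒  r_B = 8 − 2 = 6

rB=6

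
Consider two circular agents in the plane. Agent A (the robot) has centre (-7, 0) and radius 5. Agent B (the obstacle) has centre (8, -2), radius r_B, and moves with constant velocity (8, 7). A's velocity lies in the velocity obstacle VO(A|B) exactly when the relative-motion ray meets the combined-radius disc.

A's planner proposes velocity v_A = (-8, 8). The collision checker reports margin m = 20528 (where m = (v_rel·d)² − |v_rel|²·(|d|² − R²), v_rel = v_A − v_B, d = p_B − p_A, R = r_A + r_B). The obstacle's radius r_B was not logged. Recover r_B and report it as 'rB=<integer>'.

m = 20528
d = (15, -2);  v_rel = (-16, 1),  |v_rel|² = 257
v_rel×d = (-16)·(-2) − (1)·(15) = 17
since m = R²·257 − 17²:  R² = (289 + 20528) / 257 = 81
R = √81 = 9  ⇒  r_B = 9 − 5 = 4

rB=4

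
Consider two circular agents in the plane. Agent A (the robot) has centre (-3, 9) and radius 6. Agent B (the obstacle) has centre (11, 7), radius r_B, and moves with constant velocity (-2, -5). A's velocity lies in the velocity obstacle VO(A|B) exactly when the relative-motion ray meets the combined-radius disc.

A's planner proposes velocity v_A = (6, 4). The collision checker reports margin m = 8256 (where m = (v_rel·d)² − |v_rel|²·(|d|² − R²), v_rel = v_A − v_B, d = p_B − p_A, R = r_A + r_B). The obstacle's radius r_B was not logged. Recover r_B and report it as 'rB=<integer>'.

m = 8256
d = (14, -2);  v_rel = (8, 9),  |v_rel|² = 145
v_rel×d = (8)·(-2) − (9)·(14) = -142
since m = R²·145 − (-142)²:  R² = (20164 + 8256) / 145 = 196
R = √196 = 14  ⇒  r_B = 14 − 6 = 8

rB=8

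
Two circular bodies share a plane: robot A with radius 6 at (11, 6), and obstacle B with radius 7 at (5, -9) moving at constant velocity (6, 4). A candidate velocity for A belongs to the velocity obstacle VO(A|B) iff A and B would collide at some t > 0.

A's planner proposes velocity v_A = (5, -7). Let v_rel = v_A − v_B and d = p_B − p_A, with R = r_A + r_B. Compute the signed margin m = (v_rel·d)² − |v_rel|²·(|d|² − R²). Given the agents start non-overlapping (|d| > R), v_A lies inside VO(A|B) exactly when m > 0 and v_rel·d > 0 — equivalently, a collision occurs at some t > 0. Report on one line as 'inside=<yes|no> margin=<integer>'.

d = (-6, -15),  |d|² = 261;  R = 6+7 = 13,  c = 261−13² = 92
v_rel = (-1, -11),  |v_rel|² = 122;  v_rel·d = (-1)·(-6) + (-11)·(-15) = 171
122·t² − 342·t + 92 = 0  ⇒  m = 171² − 122·92 = 18017
m = 18017 > 0,  v_rel·d = 171 > 0  ⇒  inside

inside=yes margin=18017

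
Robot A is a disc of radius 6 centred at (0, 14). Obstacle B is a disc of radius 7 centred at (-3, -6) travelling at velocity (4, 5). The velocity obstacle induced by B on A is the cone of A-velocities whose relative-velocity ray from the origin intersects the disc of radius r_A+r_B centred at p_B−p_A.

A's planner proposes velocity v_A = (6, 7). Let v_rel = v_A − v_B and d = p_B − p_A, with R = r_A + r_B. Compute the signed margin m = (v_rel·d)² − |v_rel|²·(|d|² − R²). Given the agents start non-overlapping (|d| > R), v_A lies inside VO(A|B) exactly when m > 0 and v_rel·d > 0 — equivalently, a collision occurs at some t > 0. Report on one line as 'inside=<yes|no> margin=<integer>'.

d = (-3, -20),  |d|² = 409;  R = 6+7 = 13,  c = 409−13² = 240
v_rel = (2, 2),  |v_rel|² = 8;  v_rel·d = (2)·(-3) + (2)·(-20) = -46
8·t² + 92·t + 240 = 0  ⇒  m = (-46)² − 8·240 = 196
m = 196 > 0,  v_rel·d = -46 < 0  ⇒  outside

inside=no margin=196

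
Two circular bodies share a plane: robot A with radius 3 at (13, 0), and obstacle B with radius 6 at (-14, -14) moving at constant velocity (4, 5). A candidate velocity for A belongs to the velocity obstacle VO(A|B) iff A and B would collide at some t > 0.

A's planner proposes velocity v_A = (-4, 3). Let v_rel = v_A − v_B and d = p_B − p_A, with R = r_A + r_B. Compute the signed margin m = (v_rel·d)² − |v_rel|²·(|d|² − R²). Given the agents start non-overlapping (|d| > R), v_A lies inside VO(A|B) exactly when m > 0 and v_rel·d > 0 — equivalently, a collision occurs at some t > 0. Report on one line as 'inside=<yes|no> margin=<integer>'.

d = (-27, -14),  |d|² = 925;  R = 3+6 = 9,  c = 925−9² = 844
v_rel = (-8, -2),  |v_rel|² = 68;  v_rel·d = (-8)·(-27) + (-2)·(-14) = 244
68·t² − 488·t + 844 = 0  ⇒  m = 244² − 68·844 = 2144
m = 2144 > 0,  v_rel·d = 244 > 0  ⇒  inside

inside=yes margin=2144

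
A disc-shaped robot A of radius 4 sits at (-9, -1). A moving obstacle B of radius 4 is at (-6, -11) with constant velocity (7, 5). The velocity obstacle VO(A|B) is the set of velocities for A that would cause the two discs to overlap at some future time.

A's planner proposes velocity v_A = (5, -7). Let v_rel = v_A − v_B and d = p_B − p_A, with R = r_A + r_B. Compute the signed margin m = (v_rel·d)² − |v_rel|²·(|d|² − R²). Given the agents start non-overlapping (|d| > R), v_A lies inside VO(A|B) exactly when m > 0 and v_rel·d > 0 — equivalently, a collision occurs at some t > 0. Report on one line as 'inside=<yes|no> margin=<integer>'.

d = (3, -10),  |d|² = 109;  R = 4+4 = 8,  c = 109−8² = 45
v_rel = (-2, -12),  |v_rel|² = 148;  v_rel·d = (-2)·(3) + (-12)·(-10) = 114
148·t² − 228·t + 45 = 0  ⇒  m = 114² − 148·45 = 6336
m = 6336 > 0,  v_rel·d = 114 > 0  ⇒  inside

inside=yes margin=6336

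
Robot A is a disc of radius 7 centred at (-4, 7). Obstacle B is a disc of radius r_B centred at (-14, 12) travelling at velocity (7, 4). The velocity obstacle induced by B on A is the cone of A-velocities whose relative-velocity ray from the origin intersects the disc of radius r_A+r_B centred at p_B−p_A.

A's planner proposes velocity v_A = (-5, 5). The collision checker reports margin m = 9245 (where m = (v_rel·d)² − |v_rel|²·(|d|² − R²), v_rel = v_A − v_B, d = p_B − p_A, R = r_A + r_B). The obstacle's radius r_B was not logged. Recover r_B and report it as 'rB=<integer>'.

m = 9245
d = (-10, 5);  v_rel = (-12, 1),  |v_rel|² = 145
v_rel×d = (-12)·(5) − (1)·(-10) = -50
since m = R²·145 − (-50)²:  R² = (2500 + 9245) / 145 = 81
R = √81 = 9  ⇒  r_B = 9 − 7 = 2

rB=2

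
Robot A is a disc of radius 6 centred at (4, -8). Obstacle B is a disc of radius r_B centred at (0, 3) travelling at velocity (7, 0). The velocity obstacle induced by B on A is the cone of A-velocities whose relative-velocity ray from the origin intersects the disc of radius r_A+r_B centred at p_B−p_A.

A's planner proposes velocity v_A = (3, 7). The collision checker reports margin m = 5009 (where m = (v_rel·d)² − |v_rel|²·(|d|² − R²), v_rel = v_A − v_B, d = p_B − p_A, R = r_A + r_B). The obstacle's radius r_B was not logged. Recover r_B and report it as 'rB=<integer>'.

m = 5009
d = (-4, 11);  v_rel = (-4, 7),  |v_rel|² = 65
v_rel×d = (-4)·(11) − (7)·(-4) = -16
since m = R²·65 − (-16)²:  R² = (256 + 5009) / 65 = 81
R = √81 = 9  ⇒  r_B = 9 − 6 = 3

rB=3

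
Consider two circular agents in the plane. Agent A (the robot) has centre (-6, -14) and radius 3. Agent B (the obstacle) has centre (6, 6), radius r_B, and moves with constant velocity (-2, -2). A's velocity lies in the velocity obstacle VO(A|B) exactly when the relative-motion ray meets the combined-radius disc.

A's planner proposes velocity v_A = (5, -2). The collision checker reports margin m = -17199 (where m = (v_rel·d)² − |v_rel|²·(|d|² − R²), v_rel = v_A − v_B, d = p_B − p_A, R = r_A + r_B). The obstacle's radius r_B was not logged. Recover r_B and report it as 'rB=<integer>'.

m = -17199
d = (12, 20);  v_rel = (7, 0),  |v_rel|² = 49
v_rel×d = (7)·(20) − (0)·(12) = 140
since m = R²·49 − 140²:  R² = (19600 + -17199) / 49 = 49
R = √49 = 7  ⇒  r_B = 7 − 3 = 4

rB=4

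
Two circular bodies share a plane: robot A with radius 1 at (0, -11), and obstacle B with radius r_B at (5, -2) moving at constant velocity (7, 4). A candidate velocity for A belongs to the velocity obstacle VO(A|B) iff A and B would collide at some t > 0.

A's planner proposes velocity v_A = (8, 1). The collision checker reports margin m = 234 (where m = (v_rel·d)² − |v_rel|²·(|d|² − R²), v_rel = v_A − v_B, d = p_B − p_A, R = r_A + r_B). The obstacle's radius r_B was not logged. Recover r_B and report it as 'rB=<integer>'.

m = 234
d = (5, 9);  v_rel = (1, -3),  |v_rel|² = 10
v_rel×d = (1)·(9) − (-3)·(5) = 24
since m = R²·10 − 24²:  R² = (576 + 234) / 10 = 81
R = √81 = 9  ⇒  r_B = 9 − 1 = 8

rB=8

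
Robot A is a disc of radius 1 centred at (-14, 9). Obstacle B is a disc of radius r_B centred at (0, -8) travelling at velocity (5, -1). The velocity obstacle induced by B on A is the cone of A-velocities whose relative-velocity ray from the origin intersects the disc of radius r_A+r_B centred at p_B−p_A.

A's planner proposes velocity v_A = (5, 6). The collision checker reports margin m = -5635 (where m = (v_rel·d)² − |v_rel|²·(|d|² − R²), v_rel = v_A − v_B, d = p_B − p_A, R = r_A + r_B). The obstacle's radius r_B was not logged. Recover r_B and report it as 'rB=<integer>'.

m = -5635
d = (14, -17);  v_rel = (0, 7),  |v_rel|² = 49
v_rel×d = (0)·(-17) − (7)·(14) = -98
since m = R²·49 − (-98)²:  R² = (9604 + -5635) / 49 = 81
R = √81 = 9  ⇒  r_B = 9 − 1 = 8

rB=8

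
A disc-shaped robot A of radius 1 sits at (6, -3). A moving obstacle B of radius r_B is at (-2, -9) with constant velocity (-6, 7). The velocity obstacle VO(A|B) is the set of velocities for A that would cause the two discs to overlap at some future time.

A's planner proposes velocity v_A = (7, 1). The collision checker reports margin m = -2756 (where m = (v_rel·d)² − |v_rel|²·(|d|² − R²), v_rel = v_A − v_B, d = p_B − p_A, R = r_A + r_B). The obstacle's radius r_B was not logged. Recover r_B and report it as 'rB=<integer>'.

m = -2756
d = (-8, -6);  v_rel = (13, -6),  |v_rel|² = 205
v_rel×d = (13)·(-6) − (-6)·(-8) = -126
since m = R²·205 − (-126)²:  R² = (15876 + -2756) / 205 = 64
R = √64 = 8  ⇒  r_B = 8 − 1 = 7

rB=7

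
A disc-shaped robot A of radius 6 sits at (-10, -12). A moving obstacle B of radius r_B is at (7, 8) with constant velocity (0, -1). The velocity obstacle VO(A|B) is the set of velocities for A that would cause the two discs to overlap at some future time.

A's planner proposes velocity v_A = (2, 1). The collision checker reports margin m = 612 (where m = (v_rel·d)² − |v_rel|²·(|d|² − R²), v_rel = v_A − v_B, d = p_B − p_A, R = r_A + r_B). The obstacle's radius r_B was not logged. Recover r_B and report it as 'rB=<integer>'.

m = 612
d = (17, 20);  v_rel = (2, 2),  |v_rel|² = 8
v_rel×d = (2)·(20) − (2)·(17) = 6
since m = R²·8 − 6²:  R² = (36 + 612) / 8 = 81
R = √81 = 9  ⇒  r_B = 9 − 6 = 3

rB=3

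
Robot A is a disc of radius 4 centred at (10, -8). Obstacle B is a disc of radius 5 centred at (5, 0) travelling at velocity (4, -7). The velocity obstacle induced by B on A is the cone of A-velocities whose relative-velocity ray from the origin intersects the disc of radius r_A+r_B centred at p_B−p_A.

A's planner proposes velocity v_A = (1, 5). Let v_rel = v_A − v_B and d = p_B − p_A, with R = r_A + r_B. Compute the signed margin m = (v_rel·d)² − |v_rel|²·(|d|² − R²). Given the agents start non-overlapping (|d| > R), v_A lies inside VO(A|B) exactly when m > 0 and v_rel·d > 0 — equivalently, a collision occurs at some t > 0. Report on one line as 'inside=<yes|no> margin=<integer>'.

d = (-5, 8),  |d|² = 89;  R = 4+5 = 9,  c = 89−9² = 8
v_rel = (-3, 12),  |v_rel|² = 153;  v_rel·d = (-3)·(-5) + (12)·(8) = 111
153·t² − 222·t + 8 = 0  ⇒  m = 111² − 153·8 = 11097
m = 11097 > 0,  v_rel·d = 111 > 0  ⇒  inside

inside=yes margin=11097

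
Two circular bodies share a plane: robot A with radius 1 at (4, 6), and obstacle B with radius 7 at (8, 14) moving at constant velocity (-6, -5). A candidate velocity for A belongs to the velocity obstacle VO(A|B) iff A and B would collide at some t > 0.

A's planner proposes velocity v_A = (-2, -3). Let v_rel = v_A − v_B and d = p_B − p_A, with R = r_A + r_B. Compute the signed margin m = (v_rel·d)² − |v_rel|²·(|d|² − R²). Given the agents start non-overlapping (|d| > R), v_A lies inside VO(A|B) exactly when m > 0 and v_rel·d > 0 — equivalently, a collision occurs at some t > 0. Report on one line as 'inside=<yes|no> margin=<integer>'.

d = (4, 8),  |d|² = 80;  R = 1+7 = 8,  c = 80−8² = 16
v_rel = (4, 2),  |v_rel|² = 20;  v_rel·d = (4)·(4) + (2)·(8) = 32
20·t² − 64·t + 16 = 0  ⇒  m = 32² − 20·16 = 704
m = 704 > 0,  v_rel·d = 32 > 0  ⇒  inside

inside=yes margin=704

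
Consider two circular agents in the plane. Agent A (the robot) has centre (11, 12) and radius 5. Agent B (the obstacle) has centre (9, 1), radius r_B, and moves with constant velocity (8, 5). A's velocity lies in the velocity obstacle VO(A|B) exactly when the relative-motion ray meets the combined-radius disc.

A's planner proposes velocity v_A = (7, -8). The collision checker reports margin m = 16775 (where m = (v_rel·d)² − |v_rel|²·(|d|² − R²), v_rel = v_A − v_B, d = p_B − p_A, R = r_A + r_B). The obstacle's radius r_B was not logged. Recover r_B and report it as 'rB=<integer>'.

m = 16775
d = (-2, -11);  v_rel = (-1, -13),  |v_rel|² = 170
v_rel×d = (-1)·(-11) − (-13)·(-2) = -15
since m = R²·170 − (-15)²:  R² = (225 + 16775) / 170 = 100
R = √100 = 10  ⇒  r_B = 10 − 5 = 5

rB=5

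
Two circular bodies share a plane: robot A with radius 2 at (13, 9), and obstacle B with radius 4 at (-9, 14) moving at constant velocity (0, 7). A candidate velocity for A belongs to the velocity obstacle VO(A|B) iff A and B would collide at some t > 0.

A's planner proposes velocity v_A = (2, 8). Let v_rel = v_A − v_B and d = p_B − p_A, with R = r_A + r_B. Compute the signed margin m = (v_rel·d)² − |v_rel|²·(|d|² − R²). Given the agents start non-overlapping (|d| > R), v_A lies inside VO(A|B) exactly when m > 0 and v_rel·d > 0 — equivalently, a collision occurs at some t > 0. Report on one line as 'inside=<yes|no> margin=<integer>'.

d = (-22, 5),  |d|² = 509;  R = 2+4 = 6,  c = 509−6² = 473
v_rel = (2, 1),  |v_rel|² = 5;  v_rel·d = (2)·(-22) + (1)·(5) = -39
5·t² + 78·t + 473 = 0  ⇒  m = (-39)² − 5·473 = -844
m = -844 < 0,  v_rel·d = -39 < 0  ⇒  outside

inside=no margin=-844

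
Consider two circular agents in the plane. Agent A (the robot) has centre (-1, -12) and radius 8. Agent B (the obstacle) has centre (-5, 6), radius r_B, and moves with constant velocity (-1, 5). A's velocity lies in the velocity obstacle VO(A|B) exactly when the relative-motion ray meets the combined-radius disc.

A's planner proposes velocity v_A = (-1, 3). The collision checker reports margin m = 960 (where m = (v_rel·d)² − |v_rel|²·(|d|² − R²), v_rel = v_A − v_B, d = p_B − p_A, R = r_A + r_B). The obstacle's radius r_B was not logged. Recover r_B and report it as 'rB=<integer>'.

m = 960
d = (-4, 18);  v_rel = (0, -2),  |v_rel|² = 4
v_rel×d = (0)·(18) − (-2)·(-4) = -8
since m = R²·4 − (-8)²:  R² = (64 + 960) / 4 = 256
R = √256 = 16  ⇒  r_B = 16 − 8 = 8

rB=8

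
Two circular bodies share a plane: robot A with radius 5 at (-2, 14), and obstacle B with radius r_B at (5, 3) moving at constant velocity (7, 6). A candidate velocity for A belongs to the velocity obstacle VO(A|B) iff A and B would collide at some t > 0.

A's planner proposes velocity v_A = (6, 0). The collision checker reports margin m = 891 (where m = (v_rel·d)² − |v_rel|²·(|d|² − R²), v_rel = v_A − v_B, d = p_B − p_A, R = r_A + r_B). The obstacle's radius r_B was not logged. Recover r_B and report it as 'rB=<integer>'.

m = 891
d = (7, -11);  v_rel = (-1, -6),  |v_rel|² = 37
v_rel×d = (-1)·(-11) − (-6)·(7) = 53
since m = R²·37 − 53²:  R² = (2809 + 891) / 37 = 100
R = √100 = 10  ⇒  r_B = 10 − 5 = 5

rB=5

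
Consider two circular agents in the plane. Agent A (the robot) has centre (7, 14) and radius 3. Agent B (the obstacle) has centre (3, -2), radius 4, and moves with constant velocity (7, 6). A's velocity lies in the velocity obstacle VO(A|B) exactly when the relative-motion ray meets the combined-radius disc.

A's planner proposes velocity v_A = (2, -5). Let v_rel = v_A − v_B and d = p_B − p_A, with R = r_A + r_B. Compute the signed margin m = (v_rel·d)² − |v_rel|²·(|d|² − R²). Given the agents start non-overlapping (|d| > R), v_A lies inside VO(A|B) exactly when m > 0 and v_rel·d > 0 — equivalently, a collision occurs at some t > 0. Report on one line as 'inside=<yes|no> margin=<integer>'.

d = (-4, -16),  |d|² = 272;  R = 3+4 = 7,  c = 272−7² = 223
v_rel = (-5, -11),  |v_rel|² = 146;  v_rel·d = (-5)·(-4) + (-11)·(-16) = 196
146·t² − 392·t + 223 = 0  ⇒  m = 196² − 146·223 = 5858
m = 5858 > 0,  v_rel·d = 196 > 0  ⇒  inside

inside=yes margin=5858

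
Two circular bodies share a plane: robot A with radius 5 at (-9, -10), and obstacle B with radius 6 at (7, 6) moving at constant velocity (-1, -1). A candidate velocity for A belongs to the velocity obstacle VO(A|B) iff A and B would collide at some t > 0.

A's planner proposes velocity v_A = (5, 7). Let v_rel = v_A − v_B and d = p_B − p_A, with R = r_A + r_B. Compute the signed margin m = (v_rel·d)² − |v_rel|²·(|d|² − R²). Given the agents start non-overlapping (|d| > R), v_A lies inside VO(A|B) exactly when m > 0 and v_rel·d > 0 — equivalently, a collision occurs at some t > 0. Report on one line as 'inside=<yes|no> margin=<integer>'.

d = (16, 16),  |d|² = 512;  R = 5+6 = 11,  c = 512−11² = 391
v_rel = (6, 8),  |v_rel|² = 100;  v_rel·d = (6)·(16) + (8)·(16) = 224
100·t² − 448·t + 391 = 0  ⇒  m = 224² − 100·391 = 11076
m = 11076 > 0,  v_rel·d = 224 > 0  ⇒  inside

inside=yes margin=11076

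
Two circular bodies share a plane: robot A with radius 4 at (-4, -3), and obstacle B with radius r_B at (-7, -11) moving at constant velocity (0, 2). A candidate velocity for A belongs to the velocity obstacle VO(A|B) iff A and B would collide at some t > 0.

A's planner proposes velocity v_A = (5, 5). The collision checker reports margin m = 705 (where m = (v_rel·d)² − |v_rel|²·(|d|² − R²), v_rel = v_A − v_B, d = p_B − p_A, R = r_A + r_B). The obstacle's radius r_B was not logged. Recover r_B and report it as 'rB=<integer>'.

m = 705
d = (-3, -8);  v_rel = (5, 3),  |v_rel|² = 34
v_rel×d = (5)·(-8) − (3)·(-3) = -31
since m = R²·34 − (-31)²:  R² = (961 + 705) / 34 = 49
R = √49 = 7  ⇒  r_B = 7 − 4 = 3

rB=3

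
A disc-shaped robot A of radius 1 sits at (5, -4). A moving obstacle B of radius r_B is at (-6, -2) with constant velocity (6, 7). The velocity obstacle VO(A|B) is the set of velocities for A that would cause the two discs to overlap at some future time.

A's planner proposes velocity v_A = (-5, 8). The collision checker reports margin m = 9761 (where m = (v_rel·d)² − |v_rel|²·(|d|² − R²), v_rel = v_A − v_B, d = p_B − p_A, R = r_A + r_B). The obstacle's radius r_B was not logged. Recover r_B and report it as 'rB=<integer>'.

m = 9761
d = (-11, 2);  v_rel = (-11, 1),  |v_rel|² = 122
v_rel×d = (-11)·(2) − (1)·(-11) = -11
since m = R²·122 − (-11)²:  R² = (121 + 9761) / 122 = 81
R = √81 = 9  ⇒  r_B = 9 − 1 = 8

rB=8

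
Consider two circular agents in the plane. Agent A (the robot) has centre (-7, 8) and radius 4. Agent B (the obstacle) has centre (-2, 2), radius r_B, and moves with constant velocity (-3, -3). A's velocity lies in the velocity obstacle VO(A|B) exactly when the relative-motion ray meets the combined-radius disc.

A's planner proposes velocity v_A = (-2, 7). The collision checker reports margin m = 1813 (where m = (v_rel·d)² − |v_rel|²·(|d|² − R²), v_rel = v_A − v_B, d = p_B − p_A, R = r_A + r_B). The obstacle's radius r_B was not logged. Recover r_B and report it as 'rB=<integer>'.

m = 1813
d = (5, -6);  v_rel = (1, 10),  |v_rel|² = 101
v_rel×d = (1)·(-6) − (10)·(5) = -56
since m = R²·101 − (-56)²:  R² = (3136 + 1813) / 101 = 49
R = √49 = 7  ⇒  r_B = 7 − 4 = 3

rB=3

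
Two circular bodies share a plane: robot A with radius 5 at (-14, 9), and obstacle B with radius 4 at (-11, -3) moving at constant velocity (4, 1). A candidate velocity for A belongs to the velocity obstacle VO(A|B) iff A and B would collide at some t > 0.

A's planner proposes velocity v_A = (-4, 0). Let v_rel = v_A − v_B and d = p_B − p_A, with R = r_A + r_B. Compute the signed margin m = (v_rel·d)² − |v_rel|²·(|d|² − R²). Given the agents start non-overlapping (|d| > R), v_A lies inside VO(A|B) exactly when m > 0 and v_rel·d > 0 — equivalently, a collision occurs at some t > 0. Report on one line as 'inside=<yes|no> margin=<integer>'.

d = (3, -12),  |d|² = 153;  R = 5+4 = 9,  c = 153−9² = 72
v_rel = (-8, -1),  |v_rel|² = 65;  v_rel·d = (-8)·(3) + (-1)·(-12) = -12
65·t² + 24·t + 72 = 0  ⇒  m = (-12)² − 65·72 = -4536
m = -4536 < 0,  v_rel·d = -12 < 0  ⇒  outside

inside=no margin=-4536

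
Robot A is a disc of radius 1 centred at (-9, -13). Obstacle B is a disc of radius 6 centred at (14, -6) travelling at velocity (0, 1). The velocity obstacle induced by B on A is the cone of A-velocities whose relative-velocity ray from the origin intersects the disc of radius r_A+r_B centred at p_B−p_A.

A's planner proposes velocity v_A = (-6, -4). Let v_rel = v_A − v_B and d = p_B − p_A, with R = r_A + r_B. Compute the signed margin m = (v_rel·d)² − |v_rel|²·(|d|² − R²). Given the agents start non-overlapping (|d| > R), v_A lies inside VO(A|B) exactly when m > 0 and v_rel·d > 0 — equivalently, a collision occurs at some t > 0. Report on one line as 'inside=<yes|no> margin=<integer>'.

d = (23, 7),  |d|² = 578;  R = 1+6 = 7,  c = 578−7² = 529
v_rel = (-6, -5),  |v_rel|² = 61;  v_rel·d = (-6)·(23) + (-5)·(7) = -173
61·t² + 346·t + 529 = 0  ⇒  m = (-173)² − 61·529 = -2340
m = -2340 < 0,  v_rel·d = -173 < 0  ⇒  outside

inside=no margin=-2340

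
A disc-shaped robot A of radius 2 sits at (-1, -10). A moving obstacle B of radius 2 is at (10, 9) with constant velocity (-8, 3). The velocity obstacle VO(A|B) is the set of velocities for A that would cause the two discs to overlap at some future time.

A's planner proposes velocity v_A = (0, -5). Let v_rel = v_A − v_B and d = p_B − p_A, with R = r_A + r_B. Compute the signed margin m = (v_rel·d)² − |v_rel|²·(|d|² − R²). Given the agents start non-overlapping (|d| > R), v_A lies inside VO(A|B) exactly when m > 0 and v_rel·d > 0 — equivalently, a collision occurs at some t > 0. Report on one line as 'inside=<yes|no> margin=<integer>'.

d = (11, 19),  |d|² = 482;  R = 2+2 = 4,  c = 482−4² = 466
v_rel = (8, -8),  |v_rel|² = 128;  v_rel·d = (8)·(11) + (-8)·(19) = -64
128·t² + 128·t + 466 = 0  ⇒  m = (-64)² − 128·466 = -55552
m = -55552 < 0,  v_rel·d = -64 < 0  ⇒  outside

inside=no margin=-55552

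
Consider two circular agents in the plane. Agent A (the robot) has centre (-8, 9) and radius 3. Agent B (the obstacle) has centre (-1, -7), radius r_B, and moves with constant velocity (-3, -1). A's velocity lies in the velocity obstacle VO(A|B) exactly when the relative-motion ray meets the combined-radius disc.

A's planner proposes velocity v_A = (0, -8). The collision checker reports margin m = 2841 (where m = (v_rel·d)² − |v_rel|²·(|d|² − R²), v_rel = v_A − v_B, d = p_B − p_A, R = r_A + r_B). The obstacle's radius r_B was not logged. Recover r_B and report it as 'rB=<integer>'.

m = 2841
d = (7, -16);  v_rel = (3, -7),  |v_rel|² = 58
v_rel×d = (3)·(-16) − (-7)·(7) = 1
since m = R²·58 − 1²:  R² = (1 + 2841) / 58 = 49
R = √49 = 7  ⇒  r_B = 7 − 3 = 4

rB=4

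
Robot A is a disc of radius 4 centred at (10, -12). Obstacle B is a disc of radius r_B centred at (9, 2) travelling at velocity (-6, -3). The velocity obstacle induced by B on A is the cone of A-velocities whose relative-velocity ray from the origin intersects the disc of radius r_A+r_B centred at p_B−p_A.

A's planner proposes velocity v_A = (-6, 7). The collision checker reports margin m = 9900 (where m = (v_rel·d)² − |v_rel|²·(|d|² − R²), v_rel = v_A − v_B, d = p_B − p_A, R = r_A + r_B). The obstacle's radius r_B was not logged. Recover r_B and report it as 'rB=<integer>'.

m = 9900
d = (-1, 14);  v_rel = (0, 10),  |v_rel|² = 100
v_rel×d = (0)·(14) − (10)·(-1) = 10
since m = R²·100 − 10²:  R² = (100 + 9900) / 100 = 100
R = √100 = 10  ⇒  r_B = 10 − 4 = 6

rB=6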